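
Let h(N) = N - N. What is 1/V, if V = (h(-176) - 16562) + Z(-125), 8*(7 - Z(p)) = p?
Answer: -8/132315 ≈ -6.0462e-5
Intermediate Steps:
h(N) = 0
Z(p) = 7 - p/8
V = -132315/8 (V = (0 - 16562) + (7 - ⅛*(-125)) = -16562 + (7 + 125/8) = -16562 + 181/8 = -132315/8 ≈ -16539.)
1/V = 1/(-132315/8) = -8/132315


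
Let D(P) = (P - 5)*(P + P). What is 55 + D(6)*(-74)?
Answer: -833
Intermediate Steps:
D(P) = 2*P*(-5 + P) (D(P) = (-5 + P)*(2*P) = 2*P*(-5 + P))
55 + D(6)*(-74) = 55 + (2*6*(-5 + 6))*(-74) = 55 + (2*6*1)*(-74) = 55 + 12*(-74) = 55 - 888 = -833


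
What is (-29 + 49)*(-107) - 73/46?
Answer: -98513/46 ≈ -2141.6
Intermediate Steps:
(-29 + 49)*(-107) - 73/46 = 20*(-107) - 73*1/46 = -2140 - 73/46 = -98513/46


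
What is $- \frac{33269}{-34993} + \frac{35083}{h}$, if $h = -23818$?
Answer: $- \frac{435258377}{833463274} \approx -0.52223$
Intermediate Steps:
$- \frac{33269}{-34993} + \frac{35083}{h} = - \frac{33269}{-34993} + \frac{35083}{-23818} = \left(-33269\right) \left(- \frac{1}{34993}\right) + 35083 \left(- \frac{1}{23818}\right) = \frac{33269}{34993} - \frac{35083}{23818} = - \frac{435258377}{833463274}$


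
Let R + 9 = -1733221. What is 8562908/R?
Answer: -4281454/866615 ≈ -4.9404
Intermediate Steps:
R = -1733230 (R = -9 - 1733221 = -1733230)
8562908/R = 8562908/(-1733230) = 8562908*(-1/1733230) = -4281454/866615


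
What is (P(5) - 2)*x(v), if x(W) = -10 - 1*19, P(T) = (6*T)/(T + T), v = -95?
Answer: -29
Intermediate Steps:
P(T) = 3 (P(T) = (6*T)/((2*T)) = (6*T)*(1/(2*T)) = 3)
x(W) = -29 (x(W) = -10 - 19 = -29)
(P(5) - 2)*x(v) = (3 - 2)*(-29) = 1*(-29) = -29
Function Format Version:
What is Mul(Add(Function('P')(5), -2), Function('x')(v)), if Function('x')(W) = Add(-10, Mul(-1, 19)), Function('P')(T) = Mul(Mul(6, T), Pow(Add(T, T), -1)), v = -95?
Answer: -29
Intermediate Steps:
Function('P')(T) = 3 (Function('P')(T) = Mul(Mul(6, T), Pow(Mul(2, T), -1)) = Mul(Mul(6, T), Mul(Rational(1, 2), Pow(T, -1))) = 3)
Function('x')(W) = -29 (Function('x')(W) = Add(-10, -19) = -29)
Mul(Add(Function('P')(5), -2), Function('x')(v)) = Mul(Add(3, -2), -29) = Mul(1, -29) = -29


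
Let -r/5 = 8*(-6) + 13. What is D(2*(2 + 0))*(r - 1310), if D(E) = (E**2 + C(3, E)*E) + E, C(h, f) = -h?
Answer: -9080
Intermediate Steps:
r = 175 (r = -5*(8*(-6) + 13) = -5*(-48 + 13) = -5*(-35) = 175)
D(E) = E**2 - 2*E (D(E) = (E**2 + (-1*3)*E) + E = (E**2 - 3*E) + E = E**2 - 2*E)
D(2*(2 + 0))*(r - 1310) = ((2*(2 + 0))*(-2 + 2*(2 + 0)))*(175 - 1310) = ((2*2)*(-2 + 2*2))*(-1135) = (4*(-2 + 4))*(-1135) = (4*2)*(-1135) = 8*(-1135) = -9080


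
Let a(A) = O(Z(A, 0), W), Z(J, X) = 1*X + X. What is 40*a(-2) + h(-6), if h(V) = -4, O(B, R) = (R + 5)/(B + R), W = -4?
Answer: -14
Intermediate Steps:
Z(J, X) = 2*X (Z(J, X) = X + X = 2*X)
O(B, R) = (5 + R)/(B + R)
a(A) = -1/4 (a(A) = (5 - 4)/(2*0 - 4) = 1/(0 - 4) = 1/(-4) = -1/4*1 = -1/4)
40*a(-2) + h(-6) = 40*(-1/4) - 4 = -10 - 4 = -14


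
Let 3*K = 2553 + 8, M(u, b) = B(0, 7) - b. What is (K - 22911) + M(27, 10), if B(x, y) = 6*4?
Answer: -66130/3 ≈ -22043.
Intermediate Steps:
B(x, y) = 24
M(u, b) = 24 - b
K = 2561/3 (K = (2553 + 8)/3 = (1/3)*2561 = 2561/3 ≈ 853.67)
(K - 22911) + M(27, 10) = (2561/3 - 22911) + (24 - 1*10) = -66172/3 + (24 - 10) = -66172/3 + 14 = -66130/3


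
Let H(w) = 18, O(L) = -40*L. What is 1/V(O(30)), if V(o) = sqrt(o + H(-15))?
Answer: -I*sqrt(1182)/1182 ≈ -0.029086*I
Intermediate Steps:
V(o) = sqrt(18 + o) (V(o) = sqrt(o + 18) = sqrt(18 + o))
1/V(O(30)) = 1/(sqrt(18 - 40*30)) = 1/(sqrt(18 - 1200)) = 1/(sqrt(-1182)) = 1/(I*sqrt(1182)) = -I*sqrt(1182)/1182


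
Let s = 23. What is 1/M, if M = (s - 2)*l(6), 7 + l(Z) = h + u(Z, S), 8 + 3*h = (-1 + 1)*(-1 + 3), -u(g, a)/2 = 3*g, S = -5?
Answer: -1/959 ≈ -0.0010428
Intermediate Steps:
u(g, a) = -6*g
h = -8/3 (h = -8/3 + ((-1 + 1)*(-1 + 3))/3 = -8/3 + (0*2)/3 = -8/3 + (⅓)*0 = -8/3 + 0 = -8/3 ≈ -2.6667)
l(Z) = -29/3 - 6*Z (l(Z) = -7 + (-8/3 - 6*Z) = -29/3 - 6*Z)
M = -959 (M = (23 - 2)*(-29/3 - 6*6) = 21*(-29/3 - 36) = 21*(-137/3) = -959)
1/M = 1/(-959) = -1/959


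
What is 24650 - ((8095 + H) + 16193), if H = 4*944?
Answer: -3414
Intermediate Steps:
H = 3776
24650 - ((8095 + H) + 16193) = 24650 - ((8095 + 3776) + 16193) = 24650 - (11871 + 16193) = 24650 - 1*28064 = 24650 - 28064 = -3414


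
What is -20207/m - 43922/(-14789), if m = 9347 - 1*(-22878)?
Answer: 1116545127/476575525 ≈ 2.3428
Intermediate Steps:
m = 32225 (m = 9347 + 22878 = 32225)
-20207/m - 43922/(-14789) = -20207/32225 - 43922/(-14789) = -20207*1/32225 - 43922*(-1/14789) = -20207/32225 + 43922/14789 = 1116545127/476575525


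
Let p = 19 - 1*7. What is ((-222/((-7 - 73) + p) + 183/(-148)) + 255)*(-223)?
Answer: -144210309/2516 ≈ -57317.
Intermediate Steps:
p = 12 (p = 19 - 7 = 12)
((-222/((-7 - 73) + p) + 183/(-148)) + 255)*(-223) = ((-222/((-7 - 73) + 12) + 183/(-148)) + 255)*(-223) = ((-222/(-80 + 12) + 183*(-1/148)) + 255)*(-223) = ((-222/(-68) - 183/148) + 255)*(-223) = ((-222*(-1/68) - 183/148) + 255)*(-223) = ((111/34 - 183/148) + 255)*(-223) = (5103/2516 + 255)*(-223) = (646683/2516)*(-223) = -144210309/2516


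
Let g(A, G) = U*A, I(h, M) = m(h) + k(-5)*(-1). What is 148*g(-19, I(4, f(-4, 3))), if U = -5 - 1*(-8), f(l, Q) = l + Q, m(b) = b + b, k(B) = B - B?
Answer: -8436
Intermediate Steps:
k(B) = 0
m(b) = 2*b
f(l, Q) = Q + l
I(h, M) = 2*h (I(h, M) = 2*h + 0*(-1) = 2*h + 0 = 2*h)
U = 3 (U = -5 + 8 = 3)
g(A, G) = 3*A
148*g(-19, I(4, f(-4, 3))) = 148*(3*(-19)) = 148*(-57) = -8436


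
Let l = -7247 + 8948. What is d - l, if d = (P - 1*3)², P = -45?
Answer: 603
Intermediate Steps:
d = 2304 (d = (-45 - 1*3)² = (-45 - 3)² = (-48)² = 2304)
l = 1701
d - l = 2304 - 1*1701 = 2304 - 1701 = 603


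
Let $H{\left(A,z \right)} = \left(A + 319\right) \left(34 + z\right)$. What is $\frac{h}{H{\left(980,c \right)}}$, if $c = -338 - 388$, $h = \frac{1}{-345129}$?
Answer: $\frac{1}{310239219132} \approx 3.2233 \cdot 10^{-12}$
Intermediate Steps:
$h = - \frac{1}{345129} \approx -2.8975 \cdot 10^{-6}$
$c = -726$ ($c = -338 - 388 = -726$)
$H{\left(A,z \right)} = \left(34 + z\right) \left(319 + A\right)$ ($H{\left(A,z \right)} = \left(319 + A\right) \left(34 + z\right) = \left(34 + z\right) \left(319 + A\right)$)
$\frac{h}{H{\left(980,c \right)}} = - \frac{1}{345129 \left(10846 + 34 \cdot 980 + 319 \left(-726\right) + 980 \left(-726\right)\right)} = - \frac{1}{345129 \left(10846 + 33320 - 231594 - 711480\right)} = - \frac{1}{345129 \left(-898908\right)} = \left(- \frac{1}{345129}\right) \left(- \frac{1}{898908}\right) = \frac{1}{310239219132}$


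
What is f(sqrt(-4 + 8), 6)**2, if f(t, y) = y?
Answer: 36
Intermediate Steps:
f(sqrt(-4 + 8), 6)**2 = 6**2 = 36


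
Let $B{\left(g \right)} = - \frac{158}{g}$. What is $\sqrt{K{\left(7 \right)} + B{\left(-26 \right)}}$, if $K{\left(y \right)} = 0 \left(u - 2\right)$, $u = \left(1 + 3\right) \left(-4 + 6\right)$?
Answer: $\frac{\sqrt{1027}}{13} \approx 2.4651$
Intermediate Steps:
$u = 8$ ($u = 4 \cdot 2 = 8$)
$K{\left(y \right)} = 0$ ($K{\left(y \right)} = 0 \left(8 - 2\right) = 0 \cdot 6 = 0$)
$\sqrt{K{\left(7 \right)} + B{\left(-26 \right)}} = \sqrt{0 - \frac{158}{-26}} = \sqrt{0 - - \frac{79}{13}} = \sqrt{0 + \frac{79}{13}} = \sqrt{\frac{79}{13}} = \frac{\sqrt{1027}}{13}$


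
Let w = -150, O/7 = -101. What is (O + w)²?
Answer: 734449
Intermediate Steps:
O = -707 (O = 7*(-101) = -707)
(O + w)² = (-707 - 150)² = (-857)² = 734449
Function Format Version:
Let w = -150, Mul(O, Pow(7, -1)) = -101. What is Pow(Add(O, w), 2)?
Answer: 734449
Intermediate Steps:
O = -707 (O = Mul(7, -101) = -707)
Pow(Add(O, w), 2) = Pow(Add(-707, -150), 2) = Pow(-857, 2) = 734449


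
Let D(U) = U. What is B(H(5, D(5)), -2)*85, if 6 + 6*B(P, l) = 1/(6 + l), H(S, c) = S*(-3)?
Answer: -1955/24 ≈ -81.458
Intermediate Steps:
H(S, c) = -3*S
B(P, l) = -1 + 1/(6*(6 + l))
B(H(5, D(5)), -2)*85 = ((-35/6 - 1*(-2))/(6 - 2))*85 = ((-35/6 + 2)/4)*85 = ((¼)*(-23/6))*85 = -23/24*85 = -1955/24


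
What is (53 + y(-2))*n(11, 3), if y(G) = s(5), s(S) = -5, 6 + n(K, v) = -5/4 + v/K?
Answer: -3684/11 ≈ -334.91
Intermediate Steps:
n(K, v) = -29/4 + v/K (n(K, v) = -6 + (-5/4 + v/K) = -29/4 + v/K)
y(G) = -5
(53 + y(-2))*n(11, 3) = (53 - 5)*(-29/4 + 3/11) = 48*(-29/4 + 3*(1/11)) = 48*(-29/4 + 3/11) = 48*(-307/44) = -3684/11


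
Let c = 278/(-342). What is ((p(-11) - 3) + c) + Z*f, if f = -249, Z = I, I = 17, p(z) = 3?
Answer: -723982/171 ≈ -4233.8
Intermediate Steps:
c = -139/171 (c = 278*(-1/342) = -139/171 ≈ -0.81287)
Z = 17
((p(-11) - 3) + c) + Z*f = ((3 - 3) - 139/171) + 17*(-249) = (0 - 139/171) - 4233 = -139/171 - 4233 = -723982/171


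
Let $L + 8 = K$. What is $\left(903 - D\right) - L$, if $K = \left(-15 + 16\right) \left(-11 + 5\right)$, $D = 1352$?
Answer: $-435$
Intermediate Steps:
$K = -6$ ($K = 1 \left(-6\right) = -6$)
$L = -14$ ($L = -8 - 6 = -14$)
$\left(903 - D\right) - L = \left(903 - 1352\right) - -14 = \left(903 - 1352\right) + 14 = -449 + 14 = -435$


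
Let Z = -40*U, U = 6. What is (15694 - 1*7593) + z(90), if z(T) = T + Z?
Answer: 7951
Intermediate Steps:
Z = -240 (Z = -40*6 = -240)
z(T) = -240 + T (z(T) = T - 240 = -240 + T)
(15694 - 1*7593) + z(90) = (15694 - 1*7593) + (-240 + 90) = (15694 - 7593) - 150 = 8101 - 150 = 7951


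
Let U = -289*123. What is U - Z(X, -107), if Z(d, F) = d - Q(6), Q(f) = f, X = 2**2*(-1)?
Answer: -35537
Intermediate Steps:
X = -4 (X = 4*(-1) = -4)
Z(d, F) = -6 + d (Z(d, F) = d - 1*6 = d - 6 = -6 + d)
U = -35547
U - Z(X, -107) = -35547 - (-6 - 4) = -35547 - 1*(-10) = -35547 + 10 = -35537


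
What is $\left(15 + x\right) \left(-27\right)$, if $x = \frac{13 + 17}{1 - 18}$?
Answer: $- \frac{6075}{17} \approx -357.35$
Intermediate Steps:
$x = - \frac{30}{17}$ ($x = \frac{30}{-17} = 30 \left(- \frac{1}{17}\right) = - \frac{30}{17} \approx -1.7647$)
$\left(15 + x\right) \left(-27\right) = \left(15 - \frac{30}{17}\right) \left(-27\right) = \frac{225}{17} \left(-27\right) = - \frac{6075}{17}$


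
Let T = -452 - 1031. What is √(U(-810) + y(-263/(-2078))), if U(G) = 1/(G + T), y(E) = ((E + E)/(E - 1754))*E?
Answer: 4*I*√2141028493471038648909/8682871940423 ≈ 0.021316*I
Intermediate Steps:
T = -1483
y(E) = 2*E²/(-1754 + E) (y(E) = ((2*E)/(-1754 + E))*E = (2*E/(-1754 + E))*E = 2*E²/(-1754 + E))
U(G) = 1/(-1483 + G) (U(G) = 1/(G - 1483) = 1/(-1483 + G))
√(U(-810) + y(-263/(-2078))) = √(1/(-1483 - 810) + 2*(-263/(-2078))²/(-1754 - 263/(-2078))) = √(1/(-2293) + 2*(-263*(-1/2078))²/(-1754 - 263*(-1/2078))) = √(-1/2293 + 2*(263/2078)²/(-1754 + 263/2078)) = √(-1/2293 + 2*(69169/4318084)/(-3644549/2078)) = √(-1/2293 + 2*(69169/4318084)*(-2078/3644549)) = √(-1/2293 - 69169/3786686411) = √(-3945290928/8682871940423) = 4*I*√2141028493471038648909/8682871940423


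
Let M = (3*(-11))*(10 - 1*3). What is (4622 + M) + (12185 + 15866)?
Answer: 32442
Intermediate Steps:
M = -231 (M = -33*(10 - 3) = -33*7 = -231)
(4622 + M) + (12185 + 15866) = (4622 - 231) + (12185 + 15866) = 4391 + 28051 = 32442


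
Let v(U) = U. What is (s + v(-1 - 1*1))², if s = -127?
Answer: 16641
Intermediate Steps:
(s + v(-1 - 1*1))² = (-127 + (-1 - 1*1))² = (-127 + (-1 - 1))² = (-127 - 2)² = (-129)² = 16641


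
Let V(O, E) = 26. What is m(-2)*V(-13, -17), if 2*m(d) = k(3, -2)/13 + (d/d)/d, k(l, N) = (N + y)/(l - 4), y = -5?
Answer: 1/2 ≈ 0.50000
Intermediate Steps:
k(l, N) = (-5 + N)/(-4 + l) (k(l, N) = (N - 5)/(l - 4) = (-5 + N)/(-4 + l))
m(d) = 7/26 + 1/(2*d) (m(d) = (((-5 - 2)/(-4 + 3))/13 + (d/d)/d)/2 = ((-7/(-1))*(1/13) + 1/d)/2 = (-1*(-7)*(1/13) + 1/d)/2 = (7*(1/13) + 1/d)/2 = (7/13 + 1/d)/2 = 7/26 + 1/(2*d))
m(-2)*V(-13, -17) = ((1/26)*(13 + 7*(-2))/(-2))*26 = ((1/26)*(-1/2)*(13 - 14))*26 = ((1/26)*(-1/2)*(-1))*26 = (1/52)*26 = 1/2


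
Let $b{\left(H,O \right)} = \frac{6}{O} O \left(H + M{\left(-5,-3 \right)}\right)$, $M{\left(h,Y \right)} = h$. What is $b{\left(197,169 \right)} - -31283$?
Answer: $32435$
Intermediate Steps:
$b{\left(H,O \right)} = -30 + 6 H$ ($b{\left(H,O \right)} = \frac{6}{O} O \left(H - 5\right) = 6 \left(-5 + H\right) = -30 + 6 H$)
$b{\left(197,169 \right)} - -31283 = \left(-30 + 6 \cdot 197\right) - -31283 = \left(-30 + 1182\right) + 31283 = 1152 + 31283 = 32435$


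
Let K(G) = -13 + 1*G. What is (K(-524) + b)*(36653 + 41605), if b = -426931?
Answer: -33452790744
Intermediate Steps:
K(G) = -13 + G
(K(-524) + b)*(36653 + 41605) = ((-13 - 524) - 426931)*(36653 + 41605) = (-537 - 426931)*78258 = -427468*78258 = -33452790744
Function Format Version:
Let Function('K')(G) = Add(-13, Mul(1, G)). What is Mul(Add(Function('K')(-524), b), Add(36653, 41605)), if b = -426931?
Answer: -33452790744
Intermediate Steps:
Function('K')(G) = Add(-13, G)
Mul(Add(Function('K')(-524), b), Add(36653, 41605)) = Mul(Add(Add(-13, -524), -426931), Add(36653, 41605)) = Mul(Add(-537, -426931), 78258) = Mul(-427468, 78258) = -33452790744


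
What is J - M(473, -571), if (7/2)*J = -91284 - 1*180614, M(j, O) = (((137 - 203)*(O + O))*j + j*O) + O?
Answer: -248205910/7 ≈ -3.5458e+7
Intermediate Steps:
M(j, O) = O - 131*O*j (M(j, O) = ((-132*O)*j + O*j) + O = (-132*O*j + O*j) + O = -131*O*j + O = O - 131*O*j)
J = -543796/7 (J = 2*(-91284 - 1*180614)/7 = 2*(-91284 - 180614)/7 = (2/7)*(-271898) = -543796/7 ≈ -77685.)
J - M(473, -571) = -543796/7 - (-571)*(1 - 131*473) = -543796/7 - (-571)*(1 - 61963) = -543796/7 - (-571)*(-61962) = -543796/7 - 1*35380302 = -543796/7 - 35380302 = -248205910/7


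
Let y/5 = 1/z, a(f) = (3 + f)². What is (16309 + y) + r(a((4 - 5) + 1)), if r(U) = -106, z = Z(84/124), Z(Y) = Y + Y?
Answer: 680681/42 ≈ 16207.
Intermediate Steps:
Z(Y) = 2*Y
z = 42/31 (z = 2*(84/124) = 2*(84*(1/124)) = 2*(21/31) = 42/31 ≈ 1.3548)
y = 155/42 (y = 5/(42/31) = 5*(31/42) = 155/42 ≈ 3.6905)
(16309 + y) + r(a((4 - 5) + 1)) = (16309 + 155/42) - 106 = 685133/42 - 106 = 680681/42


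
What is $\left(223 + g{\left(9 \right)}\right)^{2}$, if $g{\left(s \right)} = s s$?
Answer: $92416$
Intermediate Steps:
$g{\left(s \right)} = s^{2}$
$\left(223 + g{\left(9 \right)}\right)^{2} = \left(223 + 9^{2}\right)^{2} = \left(223 + 81\right)^{2} = 304^{2} = 92416$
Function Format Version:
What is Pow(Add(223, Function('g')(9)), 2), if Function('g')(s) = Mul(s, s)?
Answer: 92416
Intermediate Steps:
Function('g')(s) = Pow(s, 2)
Pow(Add(223, Function('g')(9)), 2) = Pow(Add(223, Pow(9, 2)), 2) = Pow(Add(223, 81), 2) = Pow(304, 2) = 92416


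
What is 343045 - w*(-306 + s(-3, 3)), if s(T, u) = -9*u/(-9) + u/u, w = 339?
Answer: 445423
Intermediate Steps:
s(T, u) = 1 + u (s(T, u) = -9*u*(-1/9) + 1 = u + 1 = 1 + u)
343045 - w*(-306 + s(-3, 3)) = 343045 - 339*(-306 + (1 + 3)) = 343045 - 339*(-306 + 4) = 343045 - 339*(-302) = 343045 - 1*(-102378) = 343045 + 102378 = 445423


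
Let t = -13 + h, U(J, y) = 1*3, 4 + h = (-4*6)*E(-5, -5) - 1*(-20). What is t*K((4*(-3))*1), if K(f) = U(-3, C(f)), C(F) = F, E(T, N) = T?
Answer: 369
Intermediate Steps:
h = 136 (h = -4 + (-4*6*(-5) - 1*(-20)) = -4 + (-24*(-5) + 20) = -4 + (120 + 20) = -4 + 140 = 136)
U(J, y) = 3
K(f) = 3
t = 123 (t = -13 + 136 = 123)
t*K((4*(-3))*1) = 123*3 = 369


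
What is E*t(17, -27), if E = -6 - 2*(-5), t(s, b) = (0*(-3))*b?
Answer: 0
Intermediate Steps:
t(s, b) = 0 (t(s, b) = 0*b = 0)
E = 4 (E = -6 + 10 = 4)
E*t(17, -27) = 4*0 = 0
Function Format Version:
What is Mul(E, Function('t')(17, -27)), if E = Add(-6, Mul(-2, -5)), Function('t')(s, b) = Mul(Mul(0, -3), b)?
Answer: 0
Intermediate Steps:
Function('t')(s, b) = 0 (Function('t')(s, b) = Mul(0, b) = 0)
E = 4 (E = Add(-6, 10) = 4)
Mul(E, Function('t')(17, -27)) = Mul(4, 0) = 0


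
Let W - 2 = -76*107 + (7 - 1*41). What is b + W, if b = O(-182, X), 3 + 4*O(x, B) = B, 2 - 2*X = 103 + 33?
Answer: -16363/2 ≈ -8181.5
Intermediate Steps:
X = -67 (X = 1 - (103 + 33)/2 = 1 - ½*136 = 1 - 68 = -67)
O(x, B) = -¾ + B/4
b = -35/2 (b = -¾ + (¼)*(-67) = -¾ - 67/4 = -35/2 ≈ -17.500)
W = -8164 (W = 2 + (-76*107 + (7 - 1*41)) = 2 + (-8132 + (7 - 41)) = 2 + (-8132 - 34) = 2 - 8166 = -8164)
b + W = -35/2 - 8164 = -16363/2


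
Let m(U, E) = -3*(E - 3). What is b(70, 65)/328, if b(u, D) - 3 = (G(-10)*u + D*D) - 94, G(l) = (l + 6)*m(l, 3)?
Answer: 2067/164 ≈ 12.604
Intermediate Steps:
m(U, E) = 9 - 3*E (m(U, E) = -3*(-3 + E) = 9 - 3*E)
G(l) = 0 (G(l) = (l + 6)*(9 - 3*3) = (6 + l)*(9 - 9) = (6 + l)*0 = 0)
b(u, D) = -91 + D² (b(u, D) = 3 + ((0*u + D*D) - 94) = 3 + ((0 + D²) - 94) = 3 + (D² - 94) = 3 + (-94 + D²) = -91 + D²)
b(70, 65)/328 = (-91 + 65²)/328 = (-91 + 4225)*(1/328) = 4134*(1/328) = 2067/164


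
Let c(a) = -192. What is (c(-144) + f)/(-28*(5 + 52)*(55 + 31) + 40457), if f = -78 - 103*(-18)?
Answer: -1584/96799 ≈ -0.016364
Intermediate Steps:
f = 1776 (f = -78 + 1854 = 1776)
(c(-144) + f)/(-28*(5 + 52)*(55 + 31) + 40457) = (-192 + 1776)/(-28*(5 + 52)*(55 + 31) + 40457) = 1584/(-1596*86 + 40457) = 1584/(-28*4902 + 40457) = 1584/(-137256 + 40457) = 1584/(-96799) = 1584*(-1/96799) = -1584/96799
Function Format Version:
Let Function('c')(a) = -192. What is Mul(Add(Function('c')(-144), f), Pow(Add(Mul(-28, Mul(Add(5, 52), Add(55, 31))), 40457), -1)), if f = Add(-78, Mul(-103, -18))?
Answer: Rational(-1584, 96799) ≈ -0.016364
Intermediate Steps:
f = 1776 (f = Add(-78, 1854) = 1776)
Mul(Add(Function('c')(-144), f), Pow(Add(Mul(-28, Mul(Add(5, 52), Add(55, 31))), 40457), -1)) = Mul(Add(-192, 1776), Pow(Add(Mul(-28, Mul(Add(5, 52), Add(55, 31))), 40457), -1)) = Mul(1584, Pow(Add(Mul(-28, Mul(57, 86)), 40457), -1)) = Mul(1584, Pow(Add(Mul(-28, 4902), 40457), -1)) = Mul(1584, Pow(Add(-137256, 40457), -1)) = Mul(1584, Pow(-96799, -1)) = Mul(1584, Rational(-1, 96799)) = Rational(-1584, 96799)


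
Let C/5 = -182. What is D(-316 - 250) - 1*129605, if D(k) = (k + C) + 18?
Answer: -131063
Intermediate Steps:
C = -910 (C = 5*(-182) = -910)
D(k) = -892 + k (D(k) = (k - 910) + 18 = (-910 + k) + 18 = -892 + k)
D(-316 - 250) - 1*129605 = (-892 + (-316 - 250)) - 1*129605 = (-892 - 566) - 129605 = -1458 - 129605 = -131063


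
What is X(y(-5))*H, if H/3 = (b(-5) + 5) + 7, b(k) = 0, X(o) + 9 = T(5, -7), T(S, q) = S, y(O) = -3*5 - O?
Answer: -144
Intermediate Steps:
y(O) = -15 - O
X(o) = -4 (X(o) = -9 + 5 = -4)
H = 36 (H = 3*((0 + 5) + 7) = 3*(5 + 7) = 3*12 = 36)
X(y(-5))*H = -4*36 = -144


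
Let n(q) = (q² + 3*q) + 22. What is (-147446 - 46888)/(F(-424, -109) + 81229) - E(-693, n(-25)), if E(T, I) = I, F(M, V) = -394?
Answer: -15477318/26945 ≈ -574.40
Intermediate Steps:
n(q) = 22 + q² + 3*q
(-147446 - 46888)/(F(-424, -109) + 81229) - E(-693, n(-25)) = (-147446 - 46888)/(-394 + 81229) - (22 + (-25)² + 3*(-25)) = -194334/80835 - (22 + 625 - 75) = -194334*1/80835 - 1*572 = -64778/26945 - 572 = -15477318/26945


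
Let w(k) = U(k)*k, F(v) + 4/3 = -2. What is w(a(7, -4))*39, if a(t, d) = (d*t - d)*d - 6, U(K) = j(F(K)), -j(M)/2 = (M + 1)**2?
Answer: -38220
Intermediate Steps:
F(v) = -10/3 (F(v) = -4/3 - 2 = -10/3)
j(M) = -2*(1 + M)**2 (j(M) = -2*(M + 1)**2 = -2*(1 + M)**2)
U(K) = -98/9 (U(K) = -2*(1 - 10/3)**2 = -2*(-7/3)**2 = -2*49/9 = -98/9)
a(t, d) = -6 + d*(-d + d*t) (a(t, d) = (-d + d*t)*d - 6 = d*(-d + d*t) - 6 = -6 + d*(-d + d*t))
w(k) = -98*k/9
w(a(7, -4))*39 = -98*(-6 - 1*(-4)**2 + 7*(-4)**2)/9*39 = -98*(-6 - 1*16 + 7*16)/9*39 = -98*(-6 - 16 + 112)/9*39 = -98/9*90*39 = -980*39 = -38220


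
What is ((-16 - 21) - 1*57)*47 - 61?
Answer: -4479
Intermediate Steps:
((-16 - 21) - 1*57)*47 - 61 = (-37 - 57)*47 - 61 = -94*47 - 61 = -4418 - 61 = -4479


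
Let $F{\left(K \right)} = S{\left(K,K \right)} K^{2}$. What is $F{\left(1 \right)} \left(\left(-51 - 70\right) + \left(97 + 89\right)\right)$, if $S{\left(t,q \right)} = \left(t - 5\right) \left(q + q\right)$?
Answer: $-520$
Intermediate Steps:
$S{\left(t,q \right)} = 2 q \left(-5 + t\right)$ ($S{\left(t,q \right)} = \left(-5 + t\right) 2 q = 2 q \left(-5 + t\right)$)
$F{\left(K \right)} = 2 K^{3} \left(-5 + K\right)$ ($F{\left(K \right)} = 2 K \left(-5 + K\right) K^{2} = 2 K^{3} \left(-5 + K\right)$)
$F{\left(1 \right)} \left(\left(-51 - 70\right) + \left(97 + 89\right)\right) = 2 \cdot 1^{3} \left(-5 + 1\right) \left(\left(-51 - 70\right) + \left(97 + 89\right)\right) = 2 \cdot 1 \left(-4\right) \left(-121 + 186\right) = \left(-8\right) 65 = -520$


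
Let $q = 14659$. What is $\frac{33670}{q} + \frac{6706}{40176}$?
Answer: $\frac{725514587}{294469992} \approx 2.4638$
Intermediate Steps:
$\frac{33670}{q} + \frac{6706}{40176} = \frac{33670}{14659} + \frac{6706}{40176} = 33670 \cdot \frac{1}{14659} + 6706 \cdot \frac{1}{40176} = \frac{33670}{14659} + \frac{3353}{20088} = \frac{725514587}{294469992}$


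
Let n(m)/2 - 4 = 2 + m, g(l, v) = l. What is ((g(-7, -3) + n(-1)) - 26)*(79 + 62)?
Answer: -3243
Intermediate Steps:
n(m) = 12 + 2*m (n(m) = 8 + 2*(2 + m) = 8 + (4 + 2*m) = 12 + 2*m)
((g(-7, -3) + n(-1)) - 26)*(79 + 62) = ((-7 + (12 + 2*(-1))) - 26)*(79 + 62) = ((-7 + (12 - 2)) - 26)*141 = ((-7 + 10) - 26)*141 = (3 - 26)*141 = -23*141 = -3243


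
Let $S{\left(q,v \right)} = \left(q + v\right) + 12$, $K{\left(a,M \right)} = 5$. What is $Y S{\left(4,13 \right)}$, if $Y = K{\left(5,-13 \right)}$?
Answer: $145$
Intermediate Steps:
$Y = 5$
$S{\left(q,v \right)} = 12 + q + v$
$Y S{\left(4,13 \right)} = 5 \left(12 + 4 + 13\right) = 5 \cdot 29 = 145$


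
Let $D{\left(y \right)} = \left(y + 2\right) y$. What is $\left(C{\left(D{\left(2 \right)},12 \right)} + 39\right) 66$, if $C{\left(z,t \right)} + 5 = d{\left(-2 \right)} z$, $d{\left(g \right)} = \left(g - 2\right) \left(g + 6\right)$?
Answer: $-6204$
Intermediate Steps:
$D{\left(y \right)} = y \left(2 + y\right)$ ($D{\left(y \right)} = \left(2 + y\right) y = y \left(2 + y\right)$)
$d{\left(g \right)} = \left(-2 + g\right) \left(6 + g\right)$
$C{\left(z,t \right)} = -5 - 16 z$ ($C{\left(z,t \right)} = -5 + \left(-12 + \left(-2\right)^{2} + 4 \left(-2\right)\right) z = -5 + \left(-12 + 4 - 8\right) z = -5 - 16 z$)
$\left(C{\left(D{\left(2 \right)},12 \right)} + 39\right) 66 = \left(\left(-5 - 16 \cdot 2 \left(2 + 2\right)\right) + 39\right) 66 = \left(\left(-5 - 16 \cdot 2 \cdot 4\right) + 39\right) 66 = \left(\left(-5 - 128\right) + 39\right) 66 = \left(-133 + 39\right) 66 = \left(-94\right) 66 = -6204$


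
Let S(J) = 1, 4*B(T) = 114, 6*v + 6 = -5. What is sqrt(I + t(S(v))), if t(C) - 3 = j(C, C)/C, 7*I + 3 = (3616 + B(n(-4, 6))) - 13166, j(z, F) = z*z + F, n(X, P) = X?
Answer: I*sqrt(265706)/14 ≈ 36.819*I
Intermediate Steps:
v = -11/6 (v = -1 + (1/6)*(-5) = -1 - 5/6 = -11/6 ≈ -1.8333)
B(T) = 57/2 (B(T) = (1/4)*114 = 57/2)
j(z, F) = F + z**2 (j(z, F) = z**2 + F = F + z**2)
I = -19049/14 (I = -3/7 + ((3616 + 57/2) - 13166)/7 = -3/7 + (7289/2 - 13166)/7 = -3/7 + (1/7)*(-19043/2) = -3/7 - 19043/14 = -19049/14 ≈ -1360.6)
t(C) = 3 + (C + C**2)/C
sqrt(I + t(S(v))) = sqrt(-19049/14 + (4 + 1)) = sqrt(-19049/14 + 5) = sqrt(-18979/14) = I*sqrt(265706)/14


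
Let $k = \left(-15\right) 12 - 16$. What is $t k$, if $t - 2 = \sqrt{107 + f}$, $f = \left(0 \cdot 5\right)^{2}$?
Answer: $-392 - 196 \sqrt{107} \approx -2419.4$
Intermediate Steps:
$f = 0$ ($f = 0^{2} = 0$)
$k = -196$ ($k = -180 - 16 = -196$)
$t = 2 + \sqrt{107}$ ($t = 2 + \sqrt{107 + 0} = 2 + \sqrt{107} \approx 12.344$)
$t k = \left(2 + \sqrt{107}\right) \left(-196\right) = -392 - 196 \sqrt{107}$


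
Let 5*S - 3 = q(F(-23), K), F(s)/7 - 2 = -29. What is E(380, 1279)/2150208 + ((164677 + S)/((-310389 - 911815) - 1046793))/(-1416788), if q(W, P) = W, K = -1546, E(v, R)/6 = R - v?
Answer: 3612579079233263/1440051511784062560 ≈ 0.0025086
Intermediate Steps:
E(v, R) = -6*v + 6*R (E(v, R) = 6*(R - v) = -6*v + 6*R)
F(s) = -189 (F(s) = 14 + 7*(-29) = 14 - 203 = -189)
S = -186/5 (S = 3/5 + (1/5)*(-189) = 3/5 - 189/5 = -186/5 ≈ -37.200)
E(380, 1279)/2150208 + ((164677 + S)/((-310389 - 911815) - 1046793))/(-1416788) = (-6*380 + 6*1279)/2150208 + ((164677 - 186/5)/((-310389 - 911815) - 1046793))/(-1416788) = (-2280 + 7674)*(1/2150208) + (823199/(5*(-1222204 - 1046793)))*(-1/1416788) = 5394*(1/2150208) + ((823199/5)/(-2268997))*(-1/1416788) = 899/358368 + ((823199/5)*(-1/2268997))*(-1/1416788) = 899/358368 - 823199/11344985*(-1/1416788) = 899/358368 + 823199/16073438608180 = 3612579079233263/1440051511784062560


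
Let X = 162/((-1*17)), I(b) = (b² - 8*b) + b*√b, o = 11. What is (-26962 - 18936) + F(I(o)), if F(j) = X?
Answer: -780428/17 ≈ -45908.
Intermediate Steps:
I(b) = b² + b^(3/2) - 8*b (I(b) = (b² - 8*b) + b^(3/2) = b² + b^(3/2) - 8*b)
X = -162/17 (X = 162/(-17) = 162*(-1/17) = -162/17 ≈ -9.5294)
F(j) = -162/17
(-26962 - 18936) + F(I(o)) = (-26962 - 18936) - 162/17 = -45898 - 162/17 = -780428/17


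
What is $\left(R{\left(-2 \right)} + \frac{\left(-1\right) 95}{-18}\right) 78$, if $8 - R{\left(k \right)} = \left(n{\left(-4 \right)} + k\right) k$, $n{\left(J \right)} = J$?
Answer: $\frac{299}{3} \approx 99.667$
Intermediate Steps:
$R{\left(k \right)} = 8 - k \left(-4 + k\right)$ ($R{\left(k \right)} = 8 - \left(-4 + k\right) k = 8 - k \left(-4 + k\right)$)
$\left(R{\left(-2 \right)} + \frac{\left(-1\right) 95}{-18}\right) 78 = \left(\left(8 - \left(-2\right)^{2} + 4 \left(-2\right)\right) + \frac{\left(-1\right) 95}{-18}\right) 78 = \left(\left(8 - 4 - 8\right) - - \frac{95}{18}\right) 78 = \left(\left(8 - 4 - 8\right) + \frac{95}{18}\right) 78 = \left(-4 + \frac{95}{18}\right) 78 = \frac{23}{18} \cdot 78 = \frac{299}{3}$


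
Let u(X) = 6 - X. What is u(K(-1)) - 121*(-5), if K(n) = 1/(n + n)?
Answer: 1223/2 ≈ 611.50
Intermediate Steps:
K(n) = 1/(2*n)
u(K(-1)) - 121*(-5) = (6 - 1/(2*(-1))) - 121*(-5) = (6 - (-1)/2) + 605 = (6 - 1*(-½)) + 605 = (6 + ½) + 605 = 13/2 + 605 = 1223/2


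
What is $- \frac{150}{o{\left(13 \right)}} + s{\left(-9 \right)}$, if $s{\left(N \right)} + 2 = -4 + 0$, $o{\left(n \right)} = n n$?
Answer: $- \frac{1164}{169} \approx -6.8876$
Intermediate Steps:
$o{\left(n \right)} = n^{2}$
$s{\left(N \right)} = -6$ ($s{\left(N \right)} = -2 + \left(-4 + 0\right) = -2 - 4 = -6$)
$- \frac{150}{o{\left(13 \right)}} + s{\left(-9 \right)} = - \frac{150}{13^{2}} - 6 = - \frac{150}{169} - 6 = - \frac{1164}{169}$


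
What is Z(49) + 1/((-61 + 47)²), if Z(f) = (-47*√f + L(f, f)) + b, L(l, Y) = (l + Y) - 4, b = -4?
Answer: -46843/196 ≈ -238.99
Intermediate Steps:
L(l, Y) = -4 + Y + l (L(l, Y) = (Y + l) - 4 = -4 + Y + l)
Z(f) = -8 - 47*√f + 2*f (Z(f) = (-47*√f + (-4 + f + f)) - 4 = (-47*√f + (-4 + 2*f)) - 4 = (-4 - 47*√f + 2*f) - 4 = -8 - 47*√f + 2*f)
Z(49) + 1/((-61 + 47)²) = (-8 - 47*√49 + 2*49) + 1/((-61 + 47)²) = (-8 - 47*7 + 98) + 1/((-14)²) = (-8 - 329 + 98) + 1/196 = -239 + 1/196 = -46843/196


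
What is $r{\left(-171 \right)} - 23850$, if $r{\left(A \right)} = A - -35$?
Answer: $-23986$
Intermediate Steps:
$r{\left(A \right)} = 35 + A$ ($r{\left(A \right)} = A + 35 = 35 + A$)
$r{\left(-171 \right)} - 23850 = \left(35 - 171\right) - 23850 = -136 - 23850 = -23986$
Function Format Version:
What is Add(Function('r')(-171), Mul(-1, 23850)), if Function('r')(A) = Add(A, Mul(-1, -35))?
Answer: -23986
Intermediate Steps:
Function('r')(A) = Add(35, A) (Function('r')(A) = Add(A, 35) = Add(35, A))
Add(Function('r')(-171), Mul(-1, 23850)) = Add(Add(35, -171), Mul(-1, 23850)) = Add(-136, -23850) = -23986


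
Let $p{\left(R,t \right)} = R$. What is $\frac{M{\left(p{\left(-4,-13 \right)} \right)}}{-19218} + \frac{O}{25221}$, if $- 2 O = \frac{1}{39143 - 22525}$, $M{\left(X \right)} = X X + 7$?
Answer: $- \frac{3213276301}{2684899234668} \approx -0.0011968$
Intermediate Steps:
$M{\left(X \right)} = 7 + X^{2}$ ($M{\left(X \right)} = X^{2} + 7 = 7 + X^{2}$)
$O = - \frac{1}{33236}$ ($O = - \frac{1}{2 \left(39143 - 22525\right)} = - \frac{1}{2 \cdot 16618} = \left(- \frac{1}{2}\right) \frac{1}{16618} = - \frac{1}{33236} \approx -3.0088 \cdot 10^{-5}$)
$\frac{M{\left(p{\left(-4,-13 \right)} \right)}}{-19218} + \frac{O}{25221} = \frac{7 + \left(-4\right)^{2}}{-19218} - \frac{1}{33236 \cdot 25221} = \left(7 + 16\right) \left(- \frac{1}{19218}\right) - \frac{1}{838245156} = 23 \left(- \frac{1}{19218}\right) - \frac{1}{838245156} = - \frac{23}{19218} - \frac{1}{838245156} = - \frac{3213276301}{2684899234668}$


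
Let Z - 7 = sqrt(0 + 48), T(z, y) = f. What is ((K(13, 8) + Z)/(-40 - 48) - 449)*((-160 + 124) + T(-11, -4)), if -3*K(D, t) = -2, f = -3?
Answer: 1541267/88 + 39*sqrt(3)/22 ≈ 17517.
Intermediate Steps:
T(z, y) = -3
K(D, t) = 2/3 (K(D, t) = -1/3*(-2) = 2/3)
Z = 7 + 4*sqrt(3) (Z = 7 + sqrt(0 + 48) = 7 + sqrt(48) = 7 + 4*sqrt(3) ≈ 13.928)
((K(13, 8) + Z)/(-40 - 48) - 449)*((-160 + 124) + T(-11, -4)) = ((2/3 + (7 + 4*sqrt(3)))/(-40 - 48) - 449)*((-160 + 124) - 3) = ((23/3 + 4*sqrt(3))/(-88) - 449)*(-36 - 3) = ((23/3 + 4*sqrt(3))*(-1/88) - 449)*(-39) = ((-23/264 - sqrt(3)/22) - 449)*(-39) = (-118559/264 - sqrt(3)/22)*(-39) = 1541267/88 + 39*sqrt(3)/22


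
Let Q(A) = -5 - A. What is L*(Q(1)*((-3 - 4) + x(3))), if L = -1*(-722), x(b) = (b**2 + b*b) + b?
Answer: -60648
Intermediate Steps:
x(b) = b + 2*b**2 (x(b) = (b**2 + b**2) + b = 2*b**2 + b = b + 2*b**2)
L = 722
L*(Q(1)*((-3 - 4) + x(3))) = 722*((-5 - 1*1)*((-3 - 4) + 3*(1 + 2*3))) = 722*((-5 - 1)*(-7 + 3*(1 + 6))) = 722*(-6*(-7 + 3*7)) = 722*(-6*(-7 + 21)) = 722*(-6*14) = 722*(-84) = -60648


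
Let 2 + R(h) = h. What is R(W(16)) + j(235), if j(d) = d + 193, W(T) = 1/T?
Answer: 6817/16 ≈ 426.06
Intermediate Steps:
R(h) = -2 + h
j(d) = 193 + d
R(W(16)) + j(235) = (-2 + 1/16) + (193 + 235) = (-2 + 1/16) + 428 = -31/16 + 428 = 6817/16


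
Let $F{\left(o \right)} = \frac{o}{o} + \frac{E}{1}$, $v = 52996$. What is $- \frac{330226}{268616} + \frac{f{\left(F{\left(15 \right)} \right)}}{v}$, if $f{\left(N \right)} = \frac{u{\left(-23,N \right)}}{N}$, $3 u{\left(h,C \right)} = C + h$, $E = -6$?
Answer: $- \frac{32812791899}{26691700380} \approx -1.2293$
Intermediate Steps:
$u{\left(h,C \right)} = \frac{C}{3} + \frac{h}{3}$ ($u{\left(h,C \right)} = \frac{C + h}{3} = \frac{C}{3} + \frac{h}{3}$)
$F{\left(o \right)} = -5$ ($F{\left(o \right)} = \frac{o}{o} - \frac{6}{1} = 1 - 6 = -5$)
$f{\left(N \right)} = \frac{- \frac{23}{3} + \frac{N}{3}}{N}$ ($f{\left(N \right)} = \frac{\frac{N}{3} + \frac{1}{3} \left(-23\right)}{N} = \frac{\frac{N}{3} - \frac{23}{3}}{N} = \frac{- \frac{23}{3} + \frac{N}{3}}{N}$)
$- \frac{330226}{268616} + \frac{f{\left(F{\left(15 \right)} \right)}}{v} = - \frac{330226}{268616} + \frac{\frac{1}{3} \frac{1}{-5} \left(-23 - 5\right)}{52996} = \left(-330226\right) \frac{1}{268616} + \frac{1}{3} \left(- \frac{1}{5}\right) \left(-28\right) \frac{1}{52996} = - \frac{165113}{134308} + \frac{28}{15} \cdot \frac{1}{52996} = - \frac{165113}{134308} + \frac{7}{198735} = - \frac{32812791899}{26691700380}$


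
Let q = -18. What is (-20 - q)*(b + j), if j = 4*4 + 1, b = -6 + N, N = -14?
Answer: 6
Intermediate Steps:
b = -20 (b = -6 - 14 = -20)
j = 17 (j = 16 + 1 = 17)
(-20 - q)*(b + j) = (-20 - 1*(-18))*(-20 + 17) = (-20 + 18)*(-3) = -2*(-3) = 6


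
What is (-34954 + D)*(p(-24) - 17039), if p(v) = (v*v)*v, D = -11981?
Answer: 1448554905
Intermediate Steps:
p(v) = v³ (p(v) = v²*v = v³)
(-34954 + D)*(p(-24) - 17039) = (-34954 - 11981)*((-24)³ - 17039) = -46935*(-13824 - 17039) = -46935*(-30863) = 1448554905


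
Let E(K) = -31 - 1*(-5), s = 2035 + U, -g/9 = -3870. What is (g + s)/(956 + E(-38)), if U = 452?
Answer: 12439/310 ≈ 40.126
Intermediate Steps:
g = 34830 (g = -9*(-3870) = 34830)
s = 2487 (s = 2035 + 452 = 2487)
E(K) = -26 (E(K) = -31 + 5 = -26)
(g + s)/(956 + E(-38)) = (34830 + 2487)/(956 - 26) = 37317/930 = 37317*(1/930) = 12439/310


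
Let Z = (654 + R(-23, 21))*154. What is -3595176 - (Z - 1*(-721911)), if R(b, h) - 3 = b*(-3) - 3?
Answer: -4428429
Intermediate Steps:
R(b, h) = -3*b (R(b, h) = 3 + (b*(-3) - 3) = 3 + (-3*b - 3) = 3 + (-3 - 3*b) = -3*b)
Z = 111342 (Z = (654 - 3*(-23))*154 = (654 + 69)*154 = 723*154 = 111342)
-3595176 - (Z - 1*(-721911)) = -3595176 - (111342 - 1*(-721911)) = -3595176 - (111342 + 721911) = -3595176 - 1*833253 = -3595176 - 833253 = -4428429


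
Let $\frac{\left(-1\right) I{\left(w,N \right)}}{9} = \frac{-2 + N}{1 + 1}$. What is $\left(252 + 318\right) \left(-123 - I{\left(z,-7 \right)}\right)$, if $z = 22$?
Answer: $-93195$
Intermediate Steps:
$I{\left(w,N \right)} = 9 - \frac{9 N}{2}$ ($I{\left(w,N \right)} = - 9 \frac{-2 + N}{1 + 1} = - 9 \frac{-2 + N}{2} = - 9 \left(-2 + N\right) \frac{1}{2} = - 9 \left(-1 + \frac{N}{2}\right) = 9 - \frac{9 N}{2}$)
$\left(252 + 318\right) \left(-123 - I{\left(z,-7 \right)}\right) = \left(252 + 318\right) \left(-123 - \left(9 - - \frac{63}{2}\right)\right) = 570 \left(-123 - \left(9 + \frac{63}{2}\right)\right) = 570 \left(-123 - \frac{81}{2}\right) = 570 \left(- \frac{327}{2}\right) = -93195$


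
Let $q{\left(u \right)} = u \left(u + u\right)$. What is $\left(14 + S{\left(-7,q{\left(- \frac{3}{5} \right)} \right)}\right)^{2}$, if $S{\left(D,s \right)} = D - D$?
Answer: $196$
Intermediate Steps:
$q{\left(u \right)} = 2 u^{2}$ ($q{\left(u \right)} = u 2 u = 2 u^{2}$)
$S{\left(D,s \right)} = 0$
$\left(14 + S{\left(-7,q{\left(- \frac{3}{5} \right)} \right)}\right)^{2} = \left(14 + 0\right)^{2} = 14^{2} = 196$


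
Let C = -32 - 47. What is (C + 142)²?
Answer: 3969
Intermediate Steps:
C = -79
(C + 142)² = (-79 + 142)² = 63² = 3969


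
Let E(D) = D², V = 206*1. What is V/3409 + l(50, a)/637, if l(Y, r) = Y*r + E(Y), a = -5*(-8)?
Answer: 2210246/310219 ≈ 7.1248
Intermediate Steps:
V = 206
a = 40
l(Y, r) = Y² + Y*r (l(Y, r) = Y*r + Y² = Y² + Y*r)
V/3409 + l(50, a)/637 = 206/3409 + (50*(50 + 40))/637 = 206*(1/3409) + (50*90)*(1/637) = 206/3409 + 4500*(1/637) = 206/3409 + 4500/637 = 2210246/310219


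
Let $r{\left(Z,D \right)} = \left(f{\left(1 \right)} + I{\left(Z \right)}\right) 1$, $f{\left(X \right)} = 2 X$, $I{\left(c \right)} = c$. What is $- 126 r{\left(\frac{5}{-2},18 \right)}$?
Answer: $63$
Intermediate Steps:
$r{\left(Z,D \right)} = 2 + Z$ ($r{\left(Z,D \right)} = \left(2 \cdot 1 + Z\right) 1 = \left(2 + Z\right) 1 = 2 + Z$)
$- 126 r{\left(\frac{5}{-2},18 \right)} = - 126 \left(2 + \frac{5}{-2}\right) = - 126 \left(2 + 5 \left(- \frac{1}{2}\right)\right) = - 126 \left(2 - \frac{5}{2}\right) = \left(-126\right) \left(- \frac{1}{2}\right) = 63$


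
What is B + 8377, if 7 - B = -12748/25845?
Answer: 216697228/25845 ≈ 8384.5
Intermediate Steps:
B = 193663/25845 (B = 7 - (-12748)/25845 = 7 - 1*(-12748/25845) = 7 + 12748/25845 = 193663/25845 ≈ 7.4932)
B + 8377 = 193663/25845 + 8377 = 216697228/25845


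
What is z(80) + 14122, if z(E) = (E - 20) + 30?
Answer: 14212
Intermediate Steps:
z(E) = 10 + E (z(E) = (-20 + E) + 30 = 10 + E)
z(80) + 14122 = (10 + 80) + 14122 = 90 + 14122 = 14212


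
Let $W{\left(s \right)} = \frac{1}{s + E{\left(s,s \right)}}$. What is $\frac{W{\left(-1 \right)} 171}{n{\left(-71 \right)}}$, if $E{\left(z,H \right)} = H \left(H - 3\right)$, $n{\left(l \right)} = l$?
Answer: $- \frac{57}{71} \approx -0.80282$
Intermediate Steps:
$E{\left(z,H \right)} = H \left(-3 + H\right)$
$W{\left(s \right)} = \frac{1}{s + s \left(-3 + s\right)}$
$\frac{W{\left(-1 \right)} 171}{n{\left(-71 \right)}} = \frac{\frac{1}{\left(-1\right) \left(-2 - 1\right)} 171}{-71} = - \frac{1}{-3} \cdot 171 \left(- \frac{1}{71}\right) = \left(-1\right) \left(- \frac{1}{3}\right) 171 \left(- \frac{1}{71}\right) = \frac{1}{3} \cdot 171 \left(- \frac{1}{71}\right) = 57 \left(- \frac{1}{71}\right) = - \frac{57}{71}$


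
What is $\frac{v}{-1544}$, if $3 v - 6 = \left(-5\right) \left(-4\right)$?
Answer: $- \frac{13}{2316} \approx -0.0056131$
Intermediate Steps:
$v = \frac{26}{3}$ ($v = 2 + \frac{\left(-5\right) \left(-4\right)}{3} = 2 + \frac{1}{3} \cdot 20 = 2 + \frac{20}{3} = \frac{26}{3} \approx 8.6667$)
$\frac{v}{-1544} = \frac{26}{3 \left(-1544\right)} = \frac{26}{3} \left(- \frac{1}{1544}\right) = - \frac{13}{2316}$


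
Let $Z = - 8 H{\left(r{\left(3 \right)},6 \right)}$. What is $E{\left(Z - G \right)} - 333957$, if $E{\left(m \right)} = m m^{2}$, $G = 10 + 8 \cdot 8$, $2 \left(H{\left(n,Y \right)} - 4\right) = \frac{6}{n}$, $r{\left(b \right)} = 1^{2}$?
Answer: $-2530957$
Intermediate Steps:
$r{\left(b \right)} = 1$
$H{\left(n,Y \right)} = 4 + \frac{3}{n}$ ($H{\left(n,Y \right)} = 4 + \frac{6 \frac{1}{n}}{2} = 4 + \frac{3}{n}$)
$Z = -56$ ($Z = - 8 \left(4 + \frac{3}{1}\right) = - 8 \left(4 + 3 \cdot 1\right) = - 8 \left(4 + 3\right) = \left(-8\right) 7 = -56$)
$G = 74$ ($G = 10 + 64 = 74$)
$E{\left(m \right)} = m^{3}$
$E{\left(Z - G \right)} - 333957 = \left(-56 - 74\right)^{3} - 333957 = \left(-130\right)^{3} - 333957 = -2197000 - 333957 = -2530957$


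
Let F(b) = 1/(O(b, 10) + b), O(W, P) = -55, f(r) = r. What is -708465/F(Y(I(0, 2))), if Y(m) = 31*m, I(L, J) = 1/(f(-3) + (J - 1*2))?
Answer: 46286380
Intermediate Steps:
I(L, J) = 1/(-5 + J) (I(L, J) = 1/(-3 + (J - 1*2)) = 1/(-3 + (J - 2)) = 1/(-3 + (-2 + J)) = 1/(-5 + J))
F(b) = 1/(-55 + b)
-708465/F(Y(I(0, 2))) = -(-38965575 + 21962415/(-5 + 2)) = -708465/(1/(-55 + 31/(-3))) = -708465/(1/(-55 + 31*(-⅓))) = -708465/(1/(-55 - 31/3)) = -708465/(1/(-196/3)) = -708465/(-3/196) = -708465*(-196/3) = 46286380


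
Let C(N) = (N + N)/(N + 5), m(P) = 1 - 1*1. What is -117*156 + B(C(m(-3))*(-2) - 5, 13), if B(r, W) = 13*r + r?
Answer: -18322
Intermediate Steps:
m(P) = 0 (m(P) = 1 - 1 = 0)
C(N) = 2*N/(5 + N) (C(N) = (2*N)/(5 + N) = 2*N/(5 + N))
B(r, W) = 14*r
-117*156 + B(C(m(-3))*(-2) - 5, 13) = -117*156 + 14*((2*0/(5 + 0))*(-2) - 5) = -18252 + 14*((2*0/5)*(-2) - 5) = -18252 + 14*((2*0*(⅕))*(-2) - 5) = -18252 + 14*(0*(-2) - 5) = -18252 + 14*(0 - 5) = -18252 + 14*(-5) = -18252 - 70 = -18322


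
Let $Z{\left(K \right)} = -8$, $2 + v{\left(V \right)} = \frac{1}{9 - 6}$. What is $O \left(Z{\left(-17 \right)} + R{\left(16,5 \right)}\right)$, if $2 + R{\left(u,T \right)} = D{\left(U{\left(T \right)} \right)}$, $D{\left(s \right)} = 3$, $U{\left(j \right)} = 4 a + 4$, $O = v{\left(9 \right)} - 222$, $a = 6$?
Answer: $\frac{4697}{3} \approx 1565.7$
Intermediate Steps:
$v{\left(V \right)} = - \frac{5}{3}$ ($v{\left(V \right)} = -2 + \frac{1}{9 - 6} = -2 + \frac{1}{3} = - \frac{5}{3}$)
$O = - \frac{671}{3}$ ($O = - \frac{5}{3} - 222 = - \frac{671}{3} \approx -223.67$)
$U{\left(j \right)} = 28$ ($U{\left(j \right)} = 4 \cdot 6 + 4 = 24 + 4 = 28$)
$R{\left(u,T \right)} = 1$ ($R{\left(u,T \right)} = -2 + 3 = 1$)
$O \left(Z{\left(-17 \right)} + R{\left(16,5 \right)}\right) = - \frac{671 \left(-8 + 1\right)}{3} = \left(- \frac{671}{3}\right) \left(-7\right) = \frac{4697}{3}$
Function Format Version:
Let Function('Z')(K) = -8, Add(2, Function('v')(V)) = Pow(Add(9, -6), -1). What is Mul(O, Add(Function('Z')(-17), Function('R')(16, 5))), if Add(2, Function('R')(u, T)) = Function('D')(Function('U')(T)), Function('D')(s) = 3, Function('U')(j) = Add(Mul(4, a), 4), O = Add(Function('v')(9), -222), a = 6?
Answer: Rational(4697, 3) ≈ 1565.7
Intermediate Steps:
Function('v')(V) = Rational(-5, 3) (Function('v')(V) = Add(-2, Pow(Add(9, -6), -1)) = Add(-2, Pow(3, -1)) = Add(-2, Rational(1, 3)) = Rational(-5, 3))
O = Rational(-671, 3) (O = Add(Rational(-5, 3), -222) = Rational(-671, 3) ≈ -223.67)
Function('U')(j) = 28 (Function('U')(j) = Add(Mul(4, 6), 4) = Add(24, 4) = 28)
Function('R')(u, T) = 1 (Function('R')(u, T) = Add(-2, 3) = 1)
Mul(O, Add(Function('Z')(-17), Function('R')(16, 5))) = Mul(Rational(-671, 3), Add(-8, 1)) = Mul(Rational(-671, 3), -7) = Rational(4697, 3)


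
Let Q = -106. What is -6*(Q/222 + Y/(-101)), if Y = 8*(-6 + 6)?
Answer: 106/37 ≈ 2.8649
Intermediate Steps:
Y = 0 (Y = 8*0 = 0)
-6*(Q/222 + Y/(-101)) = -6*(-106/222 + 0/(-101)) = -6*(-106*1/222 + 0*(-1/101)) = -6*(-53/111 + 0) = -6*(-53/111) = 106/37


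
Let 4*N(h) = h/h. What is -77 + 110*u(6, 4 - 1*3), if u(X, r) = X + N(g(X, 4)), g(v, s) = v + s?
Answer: 1221/2 ≈ 610.50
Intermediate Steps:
g(v, s) = s + v
N(h) = 1/4 (N(h) = (h/h)/4 = (1/4)*1 = 1/4)
u(X, r) = 1/4 + X (u(X, r) = X + 1/4 = 1/4 + X)
-77 + 110*u(6, 4 - 1*3) = -77 + 110*(1/4 + 6) = -77 + 110*(25/4) = -77 + 1375/2 = 1221/2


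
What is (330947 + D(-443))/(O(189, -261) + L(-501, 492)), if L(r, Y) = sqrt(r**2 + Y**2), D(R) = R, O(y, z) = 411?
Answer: -1886627/4502 + 13771*sqrt(54785)/4502 ≈ 296.90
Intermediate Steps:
L(r, Y) = sqrt(Y**2 + r**2)
(330947 + D(-443))/(O(189, -261) + L(-501, 492)) = (330947 - 443)/(411 + sqrt(492**2 + (-501)**2)) = 330504/(411 + sqrt(242064 + 251001)) = 330504/(411 + sqrt(493065)) = 330504/(411 + 3*sqrt(54785))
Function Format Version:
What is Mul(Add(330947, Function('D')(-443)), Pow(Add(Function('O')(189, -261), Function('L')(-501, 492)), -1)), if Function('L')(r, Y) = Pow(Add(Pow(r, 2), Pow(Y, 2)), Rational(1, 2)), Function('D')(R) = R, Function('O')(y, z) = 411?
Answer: Add(Rational(-1886627, 4502), Mul(Rational(13771, 4502), Pow(54785, Rational(1, 2)))) ≈ 296.90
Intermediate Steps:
Function('L')(r, Y) = Pow(Add(Pow(Y, 2), Pow(r, 2)), Rational(1, 2))
Mul(Add(330947, Function('D')(-443)), Pow(Add(Function('O')(189, -261), Function('L')(-501, 492)), -1)) = Mul(Add(330947, -443), Pow(Add(411, Pow(Add(Pow(492, 2), Pow(-501, 2)), Rational(1, 2))), -1)) = Mul(330504, Pow(Add(411, Pow(Add(242064, 251001), Rational(1, 2))), -1)) = Mul(330504, Pow(Add(411, Pow(493065, Rational(1, 2))), -1)) = Mul(330504, Pow(Add(411, Mul(3, Pow(54785, Rational(1, 2)))), -1))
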